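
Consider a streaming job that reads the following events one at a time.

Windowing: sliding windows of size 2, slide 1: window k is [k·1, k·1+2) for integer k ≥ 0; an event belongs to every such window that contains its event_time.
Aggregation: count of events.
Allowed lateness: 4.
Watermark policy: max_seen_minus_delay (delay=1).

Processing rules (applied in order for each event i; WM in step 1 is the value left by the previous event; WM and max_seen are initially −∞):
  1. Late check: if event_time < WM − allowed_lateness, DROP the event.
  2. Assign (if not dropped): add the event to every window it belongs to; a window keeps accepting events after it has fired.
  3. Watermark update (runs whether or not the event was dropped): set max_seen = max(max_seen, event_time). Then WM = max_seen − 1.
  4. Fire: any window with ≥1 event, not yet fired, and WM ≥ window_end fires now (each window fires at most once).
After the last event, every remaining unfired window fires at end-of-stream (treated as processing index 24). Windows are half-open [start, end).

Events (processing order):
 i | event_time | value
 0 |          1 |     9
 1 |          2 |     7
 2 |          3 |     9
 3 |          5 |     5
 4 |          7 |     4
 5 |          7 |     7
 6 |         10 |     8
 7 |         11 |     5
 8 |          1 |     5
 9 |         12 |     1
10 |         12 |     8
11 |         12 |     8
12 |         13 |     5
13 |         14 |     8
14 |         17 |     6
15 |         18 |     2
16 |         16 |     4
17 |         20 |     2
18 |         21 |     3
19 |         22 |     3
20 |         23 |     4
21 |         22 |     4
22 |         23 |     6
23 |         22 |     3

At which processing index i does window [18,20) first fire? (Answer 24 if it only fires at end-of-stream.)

18

i=0 t=1 v=9: → [1,3),[0,2); WM=0
i=1 t=2 v=7: → [2,4),[1,3); WM=1
i=2 t=3 v=9: → [3,5),[2,4); WM=2; [0,2) fires=1
i=3 t=5 v=5: → [5,7),[4,6); WM=4; [1,3) fires=2 [2,4) fires=2
i=4 t=7 v=4: → [7,9),[6,8); WM=6; [3,5) fires=1 [4,6) fires=1
i=5 t=7 v=7: → [7,9),[6,8); WM=6
i=6 t=10 v=8: → [10,12),[9,11); WM=9; [5,7) fires=1 [6,8) fires=2 [7,9) fires=2
i=7 t=11 v=5: → [11,13),[10,12); WM=10
i=8 t=1 v=5: DROP (t<10-4); WM=10
i=9 t=12 v=1: → [12,14),[11,13); WM=11; [9,11) fires=1
i=10 t=12 v=8: → [12,14),[11,13); WM=11
i=11 t=12 v=8: → [12,14),[11,13); WM=11
i=12 t=13 v=5: → [13,15),[12,14); WM=12; [10,12) fires=2
i=13 t=14 v=8: → [14,16),[13,15); WM=13; [11,13) fires=4
i=14 t=17 v=6: → [17,19),[16,18); WM=16; [12,14) fires=4 [13,15) fires=2 [14,16) fires=1
i=15 t=18 v=2: → [18,20),[17,19); WM=17
i=16 t=16 v=4: → [16,18),[15,17); WM=17; [15,17) fires=1
i=17 t=20 v=2: → [20,22),[19,21); WM=19; [16,18) fires=2 [17,19) fires=2
i=18 t=21 v=3: → [21,23),[20,22); WM=20; [18,20) fires=1
i=19 t=22 v=3: → [22,24),[21,23); WM=21; [19,21) fires=1
i=20 t=23 v=4: → [23,25),[22,24); WM=22; [20,22) fires=2
i=21 t=22 v=4: → [22,24),[21,23); WM=22
i=22 t=23 v=6: → [23,25),[22,24); WM=22
i=23 t=22 v=3: → [22,24),[21,23); WM=22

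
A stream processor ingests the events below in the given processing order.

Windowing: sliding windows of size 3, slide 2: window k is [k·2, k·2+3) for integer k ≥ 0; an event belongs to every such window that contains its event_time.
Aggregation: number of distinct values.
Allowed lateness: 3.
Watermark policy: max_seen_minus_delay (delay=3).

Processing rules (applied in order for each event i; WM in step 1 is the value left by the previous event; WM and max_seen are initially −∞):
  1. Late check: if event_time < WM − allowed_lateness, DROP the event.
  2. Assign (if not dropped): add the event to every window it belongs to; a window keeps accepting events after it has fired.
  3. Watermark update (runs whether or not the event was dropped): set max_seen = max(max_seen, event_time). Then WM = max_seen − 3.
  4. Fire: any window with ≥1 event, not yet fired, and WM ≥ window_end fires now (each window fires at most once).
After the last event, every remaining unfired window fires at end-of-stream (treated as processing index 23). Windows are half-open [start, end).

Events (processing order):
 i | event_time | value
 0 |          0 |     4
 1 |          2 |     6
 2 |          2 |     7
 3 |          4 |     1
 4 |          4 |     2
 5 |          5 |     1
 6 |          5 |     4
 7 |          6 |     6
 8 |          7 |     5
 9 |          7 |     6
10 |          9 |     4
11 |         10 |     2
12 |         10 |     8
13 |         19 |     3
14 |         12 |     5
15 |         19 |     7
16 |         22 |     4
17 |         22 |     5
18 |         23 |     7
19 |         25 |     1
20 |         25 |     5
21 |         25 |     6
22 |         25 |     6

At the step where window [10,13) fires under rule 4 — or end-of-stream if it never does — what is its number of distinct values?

2

i=0 t=0 v=4: → [0,3); WM=-3
i=1 t=2 v=6: → [2,5),[0,3); WM=-1
i=2 t=2 v=7: → [2,5),[0,3); WM=-1
i=3 t=4 v=1: → [4,7),[2,5); WM=1
i=4 t=4 v=2: → [4,7),[2,5); WM=1
i=5 t=5 v=1: → [4,7); WM=2
i=6 t=5 v=4: → [4,7); WM=2
i=7 t=6 v=6: → [6,9),[4,7); WM=3; [0,3) fires=3
i=8 t=7 v=5: → [6,9); WM=4
i=9 t=7 v=6: → [6,9); WM=4
i=10 t=9 v=4: → [8,11); WM=6; [2,5) fires=4
i=11 t=10 v=2: → [10,13),[8,11); WM=7; [4,7) fires=4
i=12 t=10 v=8: → [10,13),[8,11); WM=7
i=13 t=19 v=3: → [18,21); WM=16; [6,9) fires=2 [8,11) fires=3 [10,13) fires=2
i=14 t=12 v=5: DROP (t<16-3); WM=16
i=15 t=19 v=7: → [18,21); WM=16
i=16 t=22 v=4: → [22,25),[20,23); WM=19
i=17 t=22 v=5: → [22,25),[20,23); WM=19
i=18 t=23 v=7: → [22,25); WM=20
i=19 t=25 v=1: → [24,27); WM=22; [18,21) fires=2
i=20 t=25 v=5: → [24,27); WM=22
i=21 t=25 v=6: → [24,27); WM=22
i=22 t=25 v=6: → [24,27); WM=22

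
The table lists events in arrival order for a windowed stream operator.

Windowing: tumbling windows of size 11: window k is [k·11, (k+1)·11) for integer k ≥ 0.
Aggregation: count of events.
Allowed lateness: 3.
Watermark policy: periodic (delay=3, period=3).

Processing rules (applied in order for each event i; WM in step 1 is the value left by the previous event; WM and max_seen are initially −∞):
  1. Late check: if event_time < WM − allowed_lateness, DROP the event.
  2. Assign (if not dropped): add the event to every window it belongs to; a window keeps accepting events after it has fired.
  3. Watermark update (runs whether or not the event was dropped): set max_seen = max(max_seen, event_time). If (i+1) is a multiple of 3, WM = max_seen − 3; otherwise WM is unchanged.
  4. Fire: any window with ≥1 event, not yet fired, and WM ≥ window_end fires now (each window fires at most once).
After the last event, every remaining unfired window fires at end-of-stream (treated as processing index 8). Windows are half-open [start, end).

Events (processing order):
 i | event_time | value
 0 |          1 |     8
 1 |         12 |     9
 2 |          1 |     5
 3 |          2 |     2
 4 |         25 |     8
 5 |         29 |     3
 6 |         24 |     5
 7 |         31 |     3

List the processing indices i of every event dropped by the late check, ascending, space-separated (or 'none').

i=0 t=1 v=8: → [0,11); WM=−∞
i=1 t=12 v=9: → [11,22); WM=−∞
i=2 t=1 v=5: → [0,11); WM=9
i=3 t=2 v=2: DROP (t<9-3); WM=9
i=4 t=25 v=8: → [22,33); WM=9
i=5 t=29 v=3: → [22,33); WM=26; [0,11) fires=2 [11,22) fires=1
i=6 t=24 v=5: → [22,33); WM=26
i=7 t=31 v=3: → [22,33); WM=26

3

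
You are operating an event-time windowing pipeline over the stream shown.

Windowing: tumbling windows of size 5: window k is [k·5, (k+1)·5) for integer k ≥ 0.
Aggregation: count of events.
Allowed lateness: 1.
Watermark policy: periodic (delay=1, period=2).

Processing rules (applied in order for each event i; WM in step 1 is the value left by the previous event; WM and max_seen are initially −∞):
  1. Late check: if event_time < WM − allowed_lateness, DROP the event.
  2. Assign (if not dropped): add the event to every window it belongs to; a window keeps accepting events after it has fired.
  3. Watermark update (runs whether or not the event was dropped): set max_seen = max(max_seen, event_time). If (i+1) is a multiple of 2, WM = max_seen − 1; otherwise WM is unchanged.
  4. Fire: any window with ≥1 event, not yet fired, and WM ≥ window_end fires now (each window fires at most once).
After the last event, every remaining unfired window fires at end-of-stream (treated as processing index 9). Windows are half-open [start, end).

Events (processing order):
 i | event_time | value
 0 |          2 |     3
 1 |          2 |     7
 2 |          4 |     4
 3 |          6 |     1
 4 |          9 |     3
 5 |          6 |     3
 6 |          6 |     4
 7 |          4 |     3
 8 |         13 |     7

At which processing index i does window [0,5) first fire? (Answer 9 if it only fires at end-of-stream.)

3

i=0 t=2 v=3: → [0,5); WM=−∞
i=1 t=2 v=7: → [0,5); WM=1
i=2 t=4 v=4: → [0,5); WM=1
i=3 t=6 v=1: → [5,10); WM=5; [0,5) fires=3
i=4 t=9 v=3: → [5,10); WM=5
i=5 t=6 v=3: → [5,10); WM=8
i=6 t=6 v=4: DROP (t<8-1); WM=8
i=7 t=4 v=3: DROP (t<8-1); WM=8
i=8 t=13 v=7: → [10,15); WM=8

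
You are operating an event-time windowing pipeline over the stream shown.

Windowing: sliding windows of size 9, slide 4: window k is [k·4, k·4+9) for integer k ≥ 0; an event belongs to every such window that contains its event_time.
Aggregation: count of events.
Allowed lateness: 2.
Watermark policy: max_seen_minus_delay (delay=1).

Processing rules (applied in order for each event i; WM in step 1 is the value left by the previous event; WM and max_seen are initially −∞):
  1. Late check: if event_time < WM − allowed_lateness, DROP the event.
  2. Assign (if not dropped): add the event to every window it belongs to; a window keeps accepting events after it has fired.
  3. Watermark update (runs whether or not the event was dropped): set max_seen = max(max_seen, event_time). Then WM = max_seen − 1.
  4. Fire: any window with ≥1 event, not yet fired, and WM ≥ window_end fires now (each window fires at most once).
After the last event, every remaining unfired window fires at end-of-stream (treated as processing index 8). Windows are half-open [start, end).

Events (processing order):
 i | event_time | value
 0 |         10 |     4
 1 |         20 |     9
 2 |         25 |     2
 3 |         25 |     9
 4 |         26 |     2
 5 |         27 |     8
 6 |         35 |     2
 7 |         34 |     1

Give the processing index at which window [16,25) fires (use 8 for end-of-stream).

4

i=0 t=10 v=4: → [8,17),[4,13); WM=9
i=1 t=20 v=9: → [20,29),[16,25),[12,21); WM=19; [4,13) fires=1 [8,17) fires=1
i=2 t=25 v=2: → [24,33),[20,29); WM=24; [12,21) fires=1
i=3 t=25 v=9: → [24,33),[20,29); WM=24
i=4 t=26 v=2: → [24,33),[20,29); WM=25; [16,25) fires=1
i=5 t=27 v=8: → [24,33),[20,29); WM=26
i=6 t=35 v=2: → [32,41),[28,37); WM=34; [20,29) fires=5 [24,33) fires=4
i=7 t=34 v=1: → [32,41),[28,37); WM=34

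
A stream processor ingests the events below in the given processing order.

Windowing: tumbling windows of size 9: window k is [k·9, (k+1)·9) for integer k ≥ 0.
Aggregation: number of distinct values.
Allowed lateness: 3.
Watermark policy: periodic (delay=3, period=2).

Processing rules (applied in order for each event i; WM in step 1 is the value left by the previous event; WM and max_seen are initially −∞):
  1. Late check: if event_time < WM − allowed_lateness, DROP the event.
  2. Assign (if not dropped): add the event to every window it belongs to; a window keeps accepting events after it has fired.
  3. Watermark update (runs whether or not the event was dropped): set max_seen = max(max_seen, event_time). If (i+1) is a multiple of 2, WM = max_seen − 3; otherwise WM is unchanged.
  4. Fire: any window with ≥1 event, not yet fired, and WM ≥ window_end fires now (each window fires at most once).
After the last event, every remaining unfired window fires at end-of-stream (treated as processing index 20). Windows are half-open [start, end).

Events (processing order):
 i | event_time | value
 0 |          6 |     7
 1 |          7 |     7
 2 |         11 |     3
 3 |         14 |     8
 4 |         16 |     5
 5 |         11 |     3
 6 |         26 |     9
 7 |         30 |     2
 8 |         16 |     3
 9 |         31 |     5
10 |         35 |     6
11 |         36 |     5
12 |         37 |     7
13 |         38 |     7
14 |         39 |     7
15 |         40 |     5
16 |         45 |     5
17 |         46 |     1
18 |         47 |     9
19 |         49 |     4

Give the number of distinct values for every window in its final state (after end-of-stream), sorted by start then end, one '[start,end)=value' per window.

i=0 t=6 v=7: → [0,9); WM=−∞
i=1 t=7 v=7: → [0,9); WM=4
i=2 t=11 v=3: → [9,18); WM=4
i=3 t=14 v=8: → [9,18); WM=11; [0,9) fires=1
i=4 t=16 v=5: → [9,18); WM=11
i=5 t=11 v=3: → [9,18); WM=13
i=6 t=26 v=9: → [18,27); WM=13
i=7 t=30 v=2: → [27,36); WM=27; [9,18) fires=3 [18,27) fires=1
i=8 t=16 v=3: DROP (t<27-3); WM=27
i=9 t=31 v=5: → [27,36); WM=28
i=10 t=35 v=6: → [27,36); WM=28
i=11 t=36 v=5: → [36,45); WM=33
i=12 t=37 v=7: → [36,45); WM=33
i=13 t=38 v=7: → [36,45); WM=35
i=14 t=39 v=7: → [36,45); WM=35
i=15 t=40 v=5: → [36,45); WM=37; [27,36) fires=3
i=16 t=45 v=5: → [45,54); WM=37
i=17 t=46 v=1: → [45,54); WM=43
i=18 t=47 v=9: → [45,54); WM=43
i=19 t=49 v=4: → [45,54); WM=46; [36,45) fires=2

[0,9)=1 [9,18)=3 [18,27)=1 [27,36)=3 [36,45)=2 [45,54)=4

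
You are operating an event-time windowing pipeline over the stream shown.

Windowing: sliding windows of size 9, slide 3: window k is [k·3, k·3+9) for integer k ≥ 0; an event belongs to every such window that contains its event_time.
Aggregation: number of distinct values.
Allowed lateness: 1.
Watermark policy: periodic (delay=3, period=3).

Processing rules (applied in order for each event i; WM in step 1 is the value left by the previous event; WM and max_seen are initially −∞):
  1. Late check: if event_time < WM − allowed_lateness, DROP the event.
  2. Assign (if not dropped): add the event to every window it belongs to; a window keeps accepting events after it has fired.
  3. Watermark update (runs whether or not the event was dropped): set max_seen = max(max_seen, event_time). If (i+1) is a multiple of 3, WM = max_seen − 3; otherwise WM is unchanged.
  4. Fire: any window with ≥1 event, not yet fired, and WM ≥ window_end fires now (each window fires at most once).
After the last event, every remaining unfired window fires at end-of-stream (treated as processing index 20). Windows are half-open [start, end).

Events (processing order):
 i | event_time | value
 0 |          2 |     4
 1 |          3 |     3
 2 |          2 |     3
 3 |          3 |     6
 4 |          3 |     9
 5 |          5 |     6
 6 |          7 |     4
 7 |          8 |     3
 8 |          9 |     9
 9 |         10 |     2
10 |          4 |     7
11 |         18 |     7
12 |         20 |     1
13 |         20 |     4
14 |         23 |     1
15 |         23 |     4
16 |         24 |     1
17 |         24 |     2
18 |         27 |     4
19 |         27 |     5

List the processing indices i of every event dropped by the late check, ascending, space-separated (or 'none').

i=0 t=2 v=4: → [0,9); WM=−∞
i=1 t=3 v=3: → [3,12),[0,9); WM=−∞
i=2 t=2 v=3: → [0,9); WM=0
i=3 t=3 v=6: → [3,12),[0,9); WM=0
i=4 t=3 v=9: → [3,12),[0,9); WM=0
i=5 t=5 v=6: → [3,12),[0,9); WM=2
i=6 t=7 v=4: → [6,15),[3,12),[0,9); WM=2
i=7 t=8 v=3: → [6,15),[3,12),[0,9); WM=2
i=8 t=9 v=9: → [9,18),[6,15),[3,12); WM=6
i=9 t=10 v=2: → [9,18),[6,15),[3,12); WM=6
i=10 t=4 v=7: DROP (t<6-1); WM=6
i=11 t=18 v=7: → [18,27),[15,24),[12,21); WM=15; [0,9) fires=4 [3,12) fires=5 [6,15) fires=4
i=12 t=20 v=1: → [18,27),[15,24),[12,21); WM=15
i=13 t=20 v=4: → [18,27),[15,24),[12,21); WM=15
i=14 t=23 v=1: → [21,30),[18,27),[15,24); WM=20; [9,18) fires=2
i=15 t=23 v=4: → [21,30),[18,27),[15,24); WM=20
i=16 t=24 v=1: → [24,33),[21,30),[18,27); WM=20
i=17 t=24 v=2: → [24,33),[21,30),[18,27); WM=21; [12,21) fires=3
i=18 t=27 v=4: → [27,36),[24,33),[21,30); WM=21
i=19 t=27 v=5: → [27,36),[24,33),[21,30); WM=21

10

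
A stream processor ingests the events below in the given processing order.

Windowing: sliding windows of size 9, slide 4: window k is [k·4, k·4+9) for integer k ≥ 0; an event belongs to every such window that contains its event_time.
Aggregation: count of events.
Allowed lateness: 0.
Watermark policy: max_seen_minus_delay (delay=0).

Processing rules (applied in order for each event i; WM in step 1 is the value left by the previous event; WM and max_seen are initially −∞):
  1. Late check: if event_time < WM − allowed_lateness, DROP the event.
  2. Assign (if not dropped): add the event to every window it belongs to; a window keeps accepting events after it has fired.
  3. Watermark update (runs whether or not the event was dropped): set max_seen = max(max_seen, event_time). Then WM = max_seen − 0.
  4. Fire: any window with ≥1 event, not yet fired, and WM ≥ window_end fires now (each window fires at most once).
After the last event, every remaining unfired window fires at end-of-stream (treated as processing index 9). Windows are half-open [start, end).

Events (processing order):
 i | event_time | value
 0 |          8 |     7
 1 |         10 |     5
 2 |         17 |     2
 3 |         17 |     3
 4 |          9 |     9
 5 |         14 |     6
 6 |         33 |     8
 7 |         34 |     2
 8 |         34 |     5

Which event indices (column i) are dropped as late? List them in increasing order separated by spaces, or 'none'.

4 5

i=0 t=8 v=7: → [8,17),[4,13),[0,9); WM=8
i=1 t=10 v=5: → [8,17),[4,13); WM=10; [0,9) fires=1
i=2 t=17 v=2: → [16,25),[12,21); WM=17; [4,13) fires=2 [8,17) fires=2
i=3 t=17 v=3: → [16,25),[12,21); WM=17
i=4 t=9 v=9: DROP (t<17-0); WM=17
i=5 t=14 v=6: DROP (t<17-0); WM=17
i=6 t=33 v=8: → [32,41),[28,37); WM=33; [12,21) fires=2 [16,25) fires=2
i=7 t=34 v=2: → [32,41),[28,37); WM=34
i=8 t=34 v=5: → [32,41),[28,37); WM=34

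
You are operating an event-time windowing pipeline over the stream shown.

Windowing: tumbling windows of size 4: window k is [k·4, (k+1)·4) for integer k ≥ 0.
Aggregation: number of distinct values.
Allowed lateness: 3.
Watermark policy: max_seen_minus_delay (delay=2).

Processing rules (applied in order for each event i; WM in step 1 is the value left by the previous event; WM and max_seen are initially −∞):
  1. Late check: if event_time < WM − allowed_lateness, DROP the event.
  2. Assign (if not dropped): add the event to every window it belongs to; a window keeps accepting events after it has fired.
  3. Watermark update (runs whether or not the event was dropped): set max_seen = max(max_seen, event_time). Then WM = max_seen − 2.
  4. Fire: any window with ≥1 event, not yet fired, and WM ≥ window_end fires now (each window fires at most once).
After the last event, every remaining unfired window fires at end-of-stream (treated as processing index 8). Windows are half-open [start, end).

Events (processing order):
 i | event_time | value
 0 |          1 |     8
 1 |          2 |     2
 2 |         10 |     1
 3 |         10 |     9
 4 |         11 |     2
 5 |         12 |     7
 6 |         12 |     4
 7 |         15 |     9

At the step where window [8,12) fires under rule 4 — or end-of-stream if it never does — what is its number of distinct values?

i=0 t=1 v=8: → [0,4); WM=-1
i=1 t=2 v=2: → [0,4); WM=0
i=2 t=10 v=1: → [8,12); WM=8; [0,4) fires=2
i=3 t=10 v=9: → [8,12); WM=8
i=4 t=11 v=2: → [8,12); WM=9
i=5 t=12 v=7: → [12,16); WM=10
i=6 t=12 v=4: → [12,16); WM=10
i=7 t=15 v=9: → [12,16); WM=13; [8,12) fires=3

3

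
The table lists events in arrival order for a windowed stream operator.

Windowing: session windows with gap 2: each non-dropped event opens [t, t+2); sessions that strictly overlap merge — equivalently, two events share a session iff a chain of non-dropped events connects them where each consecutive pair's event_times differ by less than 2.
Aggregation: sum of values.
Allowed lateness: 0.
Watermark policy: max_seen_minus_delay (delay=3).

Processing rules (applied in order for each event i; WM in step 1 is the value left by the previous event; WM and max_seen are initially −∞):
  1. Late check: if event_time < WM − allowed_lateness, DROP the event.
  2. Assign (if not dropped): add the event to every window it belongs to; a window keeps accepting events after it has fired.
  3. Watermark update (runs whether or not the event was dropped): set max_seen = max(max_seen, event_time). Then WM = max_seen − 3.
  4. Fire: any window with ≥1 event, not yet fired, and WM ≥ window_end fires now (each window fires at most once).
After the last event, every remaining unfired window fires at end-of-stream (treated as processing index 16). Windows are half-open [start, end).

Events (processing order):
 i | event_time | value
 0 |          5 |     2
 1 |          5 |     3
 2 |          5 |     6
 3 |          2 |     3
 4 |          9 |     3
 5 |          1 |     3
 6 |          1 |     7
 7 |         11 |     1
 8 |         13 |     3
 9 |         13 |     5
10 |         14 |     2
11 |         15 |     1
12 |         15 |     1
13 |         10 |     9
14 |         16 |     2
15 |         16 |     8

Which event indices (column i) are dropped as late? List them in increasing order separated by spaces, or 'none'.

i=0 t=5 v=2: → [5,7); WM=2
i=1 t=5 v=3: → [5,7); WM=2
i=2 t=5 v=6: → [5,7); WM=2
i=3 t=2 v=3: → [2,4); WM=2
i=4 t=9 v=3: → [9,11); WM=6
i=5 t=1 v=3: DROP (t<6-0); WM=6
i=6 t=1 v=7: DROP (t<6-0); WM=6
i=7 t=11 v=1: → [11,13); WM=8
i=8 t=13 v=3: → [13,15); WM=10
i=9 t=13 v=5: → [13,15); WM=10
i=10 t=14 v=2: → [13,16); WM=11
i=11 t=15 v=1: → [13,17); WM=12
i=12 t=15 v=1: → [13,17); WM=12
i=13 t=10 v=9: DROP (t<12-0); WM=12
i=14 t=16 v=2: → [13,18); WM=13
i=15 t=16 v=8: → [13,18); WM=13

5 6 13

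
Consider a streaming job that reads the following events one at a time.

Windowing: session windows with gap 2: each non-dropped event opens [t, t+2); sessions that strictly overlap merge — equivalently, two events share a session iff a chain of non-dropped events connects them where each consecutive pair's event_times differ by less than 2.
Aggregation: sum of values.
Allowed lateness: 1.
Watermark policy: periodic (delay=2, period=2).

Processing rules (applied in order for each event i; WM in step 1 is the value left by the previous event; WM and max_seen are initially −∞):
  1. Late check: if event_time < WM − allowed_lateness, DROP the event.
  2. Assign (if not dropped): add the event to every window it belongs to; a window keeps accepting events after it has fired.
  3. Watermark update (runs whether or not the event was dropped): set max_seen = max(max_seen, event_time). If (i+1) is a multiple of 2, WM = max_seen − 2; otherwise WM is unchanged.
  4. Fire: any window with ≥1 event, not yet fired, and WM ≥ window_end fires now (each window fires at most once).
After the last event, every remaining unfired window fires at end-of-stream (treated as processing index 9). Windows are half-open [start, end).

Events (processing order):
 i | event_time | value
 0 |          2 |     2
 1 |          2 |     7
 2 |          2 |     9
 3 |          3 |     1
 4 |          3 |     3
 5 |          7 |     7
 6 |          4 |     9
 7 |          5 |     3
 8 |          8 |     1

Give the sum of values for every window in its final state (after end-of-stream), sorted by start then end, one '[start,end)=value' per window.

i=0 t=2 v=2: → [2,4); WM=−∞
i=1 t=2 v=7: → [2,4); WM=0
i=2 t=2 v=9: → [2,4); WM=0
i=3 t=3 v=1: → [2,5); WM=1
i=4 t=3 v=3: → [2,5); WM=1
i=5 t=7 v=7: → [7,9); WM=5
i=6 t=4 v=9: → [2,6); WM=5
i=7 t=5 v=3: → [2,7); WM=5
i=8 t=8 v=1: → [7,10); WM=5

[2,7)=34 [7,10)=8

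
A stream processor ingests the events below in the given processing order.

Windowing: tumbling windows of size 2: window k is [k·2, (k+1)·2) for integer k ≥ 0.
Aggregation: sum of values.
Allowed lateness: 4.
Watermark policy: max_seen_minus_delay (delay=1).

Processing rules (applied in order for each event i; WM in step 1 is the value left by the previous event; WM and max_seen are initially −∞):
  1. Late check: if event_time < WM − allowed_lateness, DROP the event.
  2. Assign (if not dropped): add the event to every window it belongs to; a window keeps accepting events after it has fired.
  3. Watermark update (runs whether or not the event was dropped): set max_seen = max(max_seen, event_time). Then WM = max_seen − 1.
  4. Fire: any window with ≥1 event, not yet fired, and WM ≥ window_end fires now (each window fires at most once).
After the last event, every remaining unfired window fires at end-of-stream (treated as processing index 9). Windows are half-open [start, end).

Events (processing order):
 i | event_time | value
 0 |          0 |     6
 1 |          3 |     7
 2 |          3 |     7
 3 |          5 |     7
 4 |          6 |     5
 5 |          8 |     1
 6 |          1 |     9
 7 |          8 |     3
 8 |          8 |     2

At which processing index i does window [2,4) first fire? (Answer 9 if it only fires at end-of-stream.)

3

i=0 t=0 v=6: → [0,2); WM=-1
i=1 t=3 v=7: → [2,4); WM=2; [0,2) fires=6
i=2 t=3 v=7: → [2,4); WM=2
i=3 t=5 v=7: → [4,6); WM=4; [2,4) fires=14
i=4 t=6 v=5: → [6,8); WM=5
i=5 t=8 v=1: → [8,10); WM=7; [4,6) fires=7
i=6 t=1 v=9: DROP (t<7-4); WM=7
i=7 t=8 v=3: → [8,10); WM=7
i=8 t=8 v=2: → [8,10); WM=7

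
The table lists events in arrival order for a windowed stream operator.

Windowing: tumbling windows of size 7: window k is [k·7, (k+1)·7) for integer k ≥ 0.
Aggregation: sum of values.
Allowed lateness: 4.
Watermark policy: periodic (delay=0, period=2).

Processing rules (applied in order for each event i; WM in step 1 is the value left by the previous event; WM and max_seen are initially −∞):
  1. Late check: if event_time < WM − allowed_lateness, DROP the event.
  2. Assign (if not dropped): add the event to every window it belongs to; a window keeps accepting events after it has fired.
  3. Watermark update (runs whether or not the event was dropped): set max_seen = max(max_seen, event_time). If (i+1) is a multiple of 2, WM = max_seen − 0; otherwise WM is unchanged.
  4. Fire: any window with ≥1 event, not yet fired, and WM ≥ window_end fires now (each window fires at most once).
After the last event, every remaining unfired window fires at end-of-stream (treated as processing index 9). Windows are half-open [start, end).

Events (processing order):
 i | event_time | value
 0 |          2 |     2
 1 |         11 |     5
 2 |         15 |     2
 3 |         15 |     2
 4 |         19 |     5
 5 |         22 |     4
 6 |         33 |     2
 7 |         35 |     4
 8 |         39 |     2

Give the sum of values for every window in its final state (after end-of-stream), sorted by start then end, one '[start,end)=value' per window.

i=0 t=2 v=2: → [0,7); WM=−∞
i=1 t=11 v=5: → [7,14); WM=11; [0,7) fires=2
i=2 t=15 v=2: → [14,21); WM=11
i=3 t=15 v=2: → [14,21); WM=15; [7,14) fires=5
i=4 t=19 v=5: → [14,21); WM=15
i=5 t=22 v=4: → [21,28); WM=22; [14,21) fires=9
i=6 t=33 v=2: → [28,35); WM=22
i=7 t=35 v=4: → [35,42); WM=35; [21,28) fires=4 [28,35) fires=2
i=8 t=39 v=2: → [35,42); WM=35

[0,7)=2 [7,14)=5 [14,21)=9 [21,28)=4 [28,35)=2 [35,42)=6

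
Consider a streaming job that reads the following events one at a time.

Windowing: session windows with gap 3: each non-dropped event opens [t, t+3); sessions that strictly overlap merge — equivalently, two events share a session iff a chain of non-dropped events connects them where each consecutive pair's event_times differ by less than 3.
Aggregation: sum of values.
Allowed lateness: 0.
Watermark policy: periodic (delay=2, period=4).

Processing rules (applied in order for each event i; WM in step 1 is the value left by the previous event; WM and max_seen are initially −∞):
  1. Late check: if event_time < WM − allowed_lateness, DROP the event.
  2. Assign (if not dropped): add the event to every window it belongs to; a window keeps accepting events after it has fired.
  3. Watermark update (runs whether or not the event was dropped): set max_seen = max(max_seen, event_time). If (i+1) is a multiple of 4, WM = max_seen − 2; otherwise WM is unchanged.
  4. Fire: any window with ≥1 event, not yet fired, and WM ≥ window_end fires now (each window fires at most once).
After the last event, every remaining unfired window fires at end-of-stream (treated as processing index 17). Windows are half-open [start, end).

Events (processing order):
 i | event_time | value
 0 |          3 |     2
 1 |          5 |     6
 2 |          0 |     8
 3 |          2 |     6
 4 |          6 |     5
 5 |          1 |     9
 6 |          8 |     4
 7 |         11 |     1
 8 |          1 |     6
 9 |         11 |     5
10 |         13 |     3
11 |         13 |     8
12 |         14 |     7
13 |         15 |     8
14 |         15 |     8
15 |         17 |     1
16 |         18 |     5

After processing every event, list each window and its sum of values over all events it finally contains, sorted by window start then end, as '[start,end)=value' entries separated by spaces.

i=0 t=3 v=2: → [3,6); WM=−∞
i=1 t=5 v=6: → [3,8); WM=−∞
i=2 t=0 v=8: → [0,3); WM=−∞
i=3 t=2 v=6: → [0,8); WM=3
i=4 t=6 v=5: → [0,9); WM=3
i=5 t=1 v=9: DROP (t<3-0); WM=3
i=6 t=8 v=4: → [0,11); WM=3
i=7 t=11 v=1: → [11,14); WM=9
i=8 t=1 v=6: DROP (t<9-0); WM=9
i=9 t=11 v=5: → [11,14); WM=9
i=10 t=13 v=3: → [11,16); WM=9
i=11 t=13 v=8: → [11,16); WM=11
i=12 t=14 v=7: → [11,17); WM=11
i=13 t=15 v=8: → [11,18); WM=11
i=14 t=15 v=8: → [11,18); WM=11
i=15 t=17 v=1: → [11,20); WM=15
i=16 t=18 v=5: → [11,21); WM=15

[0,11)=31 [11,21)=46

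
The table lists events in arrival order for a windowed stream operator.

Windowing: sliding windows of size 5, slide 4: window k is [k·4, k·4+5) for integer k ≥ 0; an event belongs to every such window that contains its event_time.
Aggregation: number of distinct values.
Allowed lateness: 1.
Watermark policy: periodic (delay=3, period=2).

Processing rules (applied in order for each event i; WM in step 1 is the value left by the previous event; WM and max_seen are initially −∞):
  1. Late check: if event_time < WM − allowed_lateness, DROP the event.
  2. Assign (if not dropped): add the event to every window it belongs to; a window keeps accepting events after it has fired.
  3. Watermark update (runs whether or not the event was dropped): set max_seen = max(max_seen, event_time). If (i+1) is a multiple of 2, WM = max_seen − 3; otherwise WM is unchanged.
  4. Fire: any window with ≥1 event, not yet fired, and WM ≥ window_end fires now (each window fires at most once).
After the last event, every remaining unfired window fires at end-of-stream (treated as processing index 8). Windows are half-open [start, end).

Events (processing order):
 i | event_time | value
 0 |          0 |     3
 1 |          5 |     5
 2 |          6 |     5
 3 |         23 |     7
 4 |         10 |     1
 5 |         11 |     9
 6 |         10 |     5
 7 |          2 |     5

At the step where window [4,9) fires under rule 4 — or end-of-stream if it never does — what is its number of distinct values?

1

i=0 t=0 v=3: → [0,5); WM=−∞
i=1 t=5 v=5: → [4,9); WM=2
i=2 t=6 v=5: → [4,9); WM=2
i=3 t=23 v=7: → [20,25); WM=20; [0,5) fires=1 [4,9) fires=1
i=4 t=10 v=1: DROP (t<20-1); WM=20
i=5 t=11 v=9: DROP (t<20-1); WM=20
i=6 t=10 v=5: DROP (t<20-1); WM=20
i=7 t=2 v=5: DROP (t<20-1); WM=20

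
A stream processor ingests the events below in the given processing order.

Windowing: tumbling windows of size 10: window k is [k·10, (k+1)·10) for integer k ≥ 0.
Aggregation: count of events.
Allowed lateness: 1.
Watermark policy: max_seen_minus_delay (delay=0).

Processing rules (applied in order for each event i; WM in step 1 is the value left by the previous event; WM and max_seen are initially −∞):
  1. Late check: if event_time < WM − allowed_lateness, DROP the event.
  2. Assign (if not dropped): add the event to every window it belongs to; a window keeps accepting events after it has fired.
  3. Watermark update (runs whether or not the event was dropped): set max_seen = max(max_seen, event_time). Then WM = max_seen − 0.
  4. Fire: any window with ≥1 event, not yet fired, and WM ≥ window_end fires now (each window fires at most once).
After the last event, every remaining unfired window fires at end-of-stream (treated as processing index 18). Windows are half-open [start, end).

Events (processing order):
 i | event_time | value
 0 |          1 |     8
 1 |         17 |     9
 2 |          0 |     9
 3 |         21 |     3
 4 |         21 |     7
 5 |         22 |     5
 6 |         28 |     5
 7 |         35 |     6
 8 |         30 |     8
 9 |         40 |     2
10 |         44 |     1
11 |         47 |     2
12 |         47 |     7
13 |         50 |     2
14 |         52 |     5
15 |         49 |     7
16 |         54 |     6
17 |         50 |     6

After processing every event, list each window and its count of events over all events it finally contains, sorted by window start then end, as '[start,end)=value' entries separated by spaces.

i=0 t=1 v=8: → [0,10); WM=1
i=1 t=17 v=9: → [10,20); WM=17; [0,10) fires=1
i=2 t=0 v=9: DROP (t<17-1); WM=17
i=3 t=21 v=3: → [20,30); WM=21; [10,20) fires=1
i=4 t=21 v=7: → [20,30); WM=21
i=5 t=22 v=5: → [20,30); WM=22
i=6 t=28 v=5: → [20,30); WM=28
i=7 t=35 v=6: → [30,40); WM=35; [20,30) fires=4
i=8 t=30 v=8: DROP (t<35-1); WM=35
i=9 t=40 v=2: → [40,50); WM=40; [30,40) fires=1
i=10 t=44 v=1: → [40,50); WM=44
i=11 t=47 v=2: → [40,50); WM=47
i=12 t=47 v=7: → [40,50); WM=47
i=13 t=50 v=2: → [50,60); WM=50; [40,50) fires=4
i=14 t=52 v=5: → [50,60); WM=52
i=15 t=49 v=7: DROP (t<52-1); WM=52
i=16 t=54 v=6: → [50,60); WM=54
i=17 t=50 v=6: DROP (t<54-1); WM=54

[0,10)=1 [10,20)=1 [20,30)=4 [30,40)=1 [40,50)=4 [50,60)=3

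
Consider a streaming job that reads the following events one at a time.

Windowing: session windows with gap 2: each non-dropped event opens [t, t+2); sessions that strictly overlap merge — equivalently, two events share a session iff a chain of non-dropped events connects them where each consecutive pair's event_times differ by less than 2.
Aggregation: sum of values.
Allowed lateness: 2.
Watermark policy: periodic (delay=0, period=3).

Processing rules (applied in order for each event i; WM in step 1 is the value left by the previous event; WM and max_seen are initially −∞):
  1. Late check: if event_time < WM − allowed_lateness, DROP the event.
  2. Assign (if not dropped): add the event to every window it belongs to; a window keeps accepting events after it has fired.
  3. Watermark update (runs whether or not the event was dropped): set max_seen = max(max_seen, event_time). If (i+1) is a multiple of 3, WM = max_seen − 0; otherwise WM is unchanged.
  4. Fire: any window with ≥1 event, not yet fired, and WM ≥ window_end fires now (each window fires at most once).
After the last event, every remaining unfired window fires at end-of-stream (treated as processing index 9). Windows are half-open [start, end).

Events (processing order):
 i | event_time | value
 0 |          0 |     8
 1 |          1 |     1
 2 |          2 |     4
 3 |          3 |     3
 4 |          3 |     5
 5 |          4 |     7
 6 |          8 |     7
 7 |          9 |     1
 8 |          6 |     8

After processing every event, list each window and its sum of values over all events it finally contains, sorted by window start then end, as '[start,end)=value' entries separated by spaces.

[0,6)=28 [6,8)=8 [8,11)=8

i=0 t=0 v=8: → [0,2); WM=−∞
i=1 t=1 v=1: → [0,3); WM=−∞
i=2 t=2 v=4: → [0,4); WM=2
i=3 t=3 v=3: → [0,5); WM=2
i=4 t=3 v=5: → [0,5); WM=2
i=5 t=4 v=7: → [0,6); WM=4
i=6 t=8 v=7: → [8,10); WM=4
i=7 t=9 v=1: → [8,11); WM=4
i=8 t=6 v=8: → [6,8); WM=9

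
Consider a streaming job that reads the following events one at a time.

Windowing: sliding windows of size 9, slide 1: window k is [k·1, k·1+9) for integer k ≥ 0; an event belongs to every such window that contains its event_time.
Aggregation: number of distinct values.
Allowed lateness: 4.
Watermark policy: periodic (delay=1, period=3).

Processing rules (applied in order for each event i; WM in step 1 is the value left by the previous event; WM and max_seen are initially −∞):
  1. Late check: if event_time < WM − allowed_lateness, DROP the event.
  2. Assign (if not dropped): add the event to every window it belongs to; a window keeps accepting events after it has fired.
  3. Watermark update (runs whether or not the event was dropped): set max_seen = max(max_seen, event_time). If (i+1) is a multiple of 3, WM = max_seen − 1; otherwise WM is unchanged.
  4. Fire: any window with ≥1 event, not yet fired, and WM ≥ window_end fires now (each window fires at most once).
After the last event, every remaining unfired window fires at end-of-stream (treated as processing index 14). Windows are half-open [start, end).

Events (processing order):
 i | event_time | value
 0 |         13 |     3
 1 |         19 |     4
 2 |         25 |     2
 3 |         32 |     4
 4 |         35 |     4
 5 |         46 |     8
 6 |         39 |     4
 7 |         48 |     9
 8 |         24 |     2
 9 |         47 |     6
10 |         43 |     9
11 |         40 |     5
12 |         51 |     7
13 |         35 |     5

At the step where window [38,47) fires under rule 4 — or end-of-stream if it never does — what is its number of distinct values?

1

i=0 t=13 v=3: → [13,22),[12,21),[11,20),[10,19),[9,18),[8,17),[7,16),[6,15),[5,14); WM=−∞
i=1 t=19 v=4: → [19,28),[18,27),[17,26),[16,25),[15,24),[14,23),[13,22),[12,21),[11,20); WM=−∞
i=2 t=25 v=2: → [25,34),[24,33),[23,32),[22,31),[21,30),[20,29),[19,28),[18,27),[17,26); WM=24; [5,14) fires=1 [6,15) fires=1 [7,16) fires=1 [8,17) fires=1 [9,18) fires=1 [10,19) fires=1 [11,20) fires=2 [12,21) fires=2 [13,22) fires=2 [14,23) fires=1 [15,24) fires=1
i=3 t=32 v=4: → [32,41),[31,40),[30,39),[29,38),[28,37),[27,36),[26,35),[25,34),[24,33); WM=24
i=4 t=35 v=4: → [35,44),[34,43),[33,42),[32,41),[31,40),[30,39),[29,38),[28,37),[27,36); WM=24
i=5 t=46 v=8: → [46,55),[45,54),[44,53),[43,52),[42,51),[41,50),[40,49),[39,48),[38,47); WM=45; [16,25) fires=1 [17,26) fires=2 [18,27) fires=2 [19,28) fires=2 [20,29) fires=1 [21,30) fires=1 [22,31) fires=1 [23,32) fires=1 [24,33) fires=2 [25,34) fires=2 [26,35) fires=1 [27,36) fires=1 [28,37) fires=1 [29,38) fires=1 [30,39) fires=1 [31,40) fires=1 [32,41) fires=1 [33,42) fires=1 [34,43) fires=1 [35,44) fires=1
i=6 t=39 v=4: DROP (t<45-4); WM=45
i=7 t=48 v=9: → [48,57),[47,56),[46,55),[45,54),[44,53),[43,52),[42,51),[41,50),[40,49); WM=45
i=8 t=24 v=2: DROP (t<45-4); WM=47; [38,47) fires=1
i=9 t=47 v=6: → [47,56),[46,55),[45,54),[44,53),[43,52),[42,51),[41,50),[40,49),[39,48); WM=47
i=10 t=43 v=9: → [43,52),[42,51),[41,50),[40,49),[39,48),[38,47),[37,46),[36,45),[35,44); WM=47; [36,45) fires=1 [37,46) fires=1
i=11 t=40 v=5: DROP (t<47-4); WM=47
i=12 t=51 v=7: → [51,60),[50,59),[49,58),[48,57),[47,56),[46,55),[45,54),[44,53),[43,52); WM=47
i=13 t=35 v=5: DROP (t<47-4); WM=47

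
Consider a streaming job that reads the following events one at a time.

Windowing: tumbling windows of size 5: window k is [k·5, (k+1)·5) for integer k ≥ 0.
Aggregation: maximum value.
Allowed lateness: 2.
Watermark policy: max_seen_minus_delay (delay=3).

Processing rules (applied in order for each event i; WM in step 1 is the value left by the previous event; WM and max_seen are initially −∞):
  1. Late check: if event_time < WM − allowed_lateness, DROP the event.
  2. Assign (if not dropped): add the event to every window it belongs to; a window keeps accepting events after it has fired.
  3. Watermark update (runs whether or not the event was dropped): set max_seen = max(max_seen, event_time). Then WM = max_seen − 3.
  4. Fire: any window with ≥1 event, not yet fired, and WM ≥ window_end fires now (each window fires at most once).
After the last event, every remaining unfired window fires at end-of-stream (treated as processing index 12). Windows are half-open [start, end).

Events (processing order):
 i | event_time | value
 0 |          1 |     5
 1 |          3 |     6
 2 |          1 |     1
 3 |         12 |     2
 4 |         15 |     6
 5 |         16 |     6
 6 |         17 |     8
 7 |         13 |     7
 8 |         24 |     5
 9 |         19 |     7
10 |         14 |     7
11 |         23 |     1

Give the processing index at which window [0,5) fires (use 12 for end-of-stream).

i=0 t=1 v=5: → [0,5); WM=-2
i=1 t=3 v=6: → [0,5); WM=0
i=2 t=1 v=1: → [0,5); WM=0
i=3 t=12 v=2: → [10,15); WM=9; [0,5) fires=6
i=4 t=15 v=6: → [15,20); WM=12
i=5 t=16 v=6: → [15,20); WM=13
i=6 t=17 v=8: → [15,20); WM=14
i=7 t=13 v=7: → [10,15); WM=14
i=8 t=24 v=5: → [20,25); WM=21; [10,15) fires=7 [15,20) fires=8
i=9 t=19 v=7: → [15,20); WM=21
i=10 t=14 v=7: DROP (t<21-2); WM=21
i=11 t=23 v=1: → [20,25); WM=21

3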